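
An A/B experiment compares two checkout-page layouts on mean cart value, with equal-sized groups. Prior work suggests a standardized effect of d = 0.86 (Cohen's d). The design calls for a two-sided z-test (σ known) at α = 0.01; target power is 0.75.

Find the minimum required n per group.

Set Φ(δ − 2.576) = 0.75; then δ − 2.576 = Φ⁻¹(0.75) = 0.674, giving δ = 3.250.
(Ignoring the negligible lower-tail rejection probability gives the usual closed-form inversion.)
δ = d·√(n/2) ⇒ n = 2(δ/d)² = 2 × (3.250 / 0.86)² = 28.57.
Round up to the next whole unit.

n = 29 per group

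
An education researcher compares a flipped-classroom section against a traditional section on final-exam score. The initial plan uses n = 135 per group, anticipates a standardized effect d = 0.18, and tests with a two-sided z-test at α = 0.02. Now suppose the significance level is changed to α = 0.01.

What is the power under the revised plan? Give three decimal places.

Power ≈ 0.136

δ = d·√(n/2) = 0.18 × √(135/2) = 1.4789 (unchanged). New critical value: z_{0.005} = 2.576.
Revised power = Φ(δ − 2.576) + Φ(−δ − 2.576) = Φ(-1.097) + Φ(-4.055) = 0.1363 + 0.0000 = 0.1364.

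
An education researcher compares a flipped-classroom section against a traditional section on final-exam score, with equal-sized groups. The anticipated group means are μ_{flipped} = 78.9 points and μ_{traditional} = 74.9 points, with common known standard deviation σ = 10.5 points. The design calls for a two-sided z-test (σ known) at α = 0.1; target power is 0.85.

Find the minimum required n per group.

Standardized effect: d = |μ_{flipped} − μ_{traditional}| / σ = |78.9 − 74.9| / 10.5 = 0.3810
For power 0.85 need Φ(δ − z_{0.05}) = 0.85, so δ = z_{0.05} + z_{0.15} = 1.645 + 1.036 = 2.681.
(The Φ(−δ − z_{α/2}) term is vanishingly small for δ > 0 and is dropped in the standard sample-size formula.)
δ = d·√(n/2) ⇒ n = 2(δ/d)² = 2 × (2.681 / 0.3810)² = 99.08.
Rounding up, n = 100 per group.

n = 100 per group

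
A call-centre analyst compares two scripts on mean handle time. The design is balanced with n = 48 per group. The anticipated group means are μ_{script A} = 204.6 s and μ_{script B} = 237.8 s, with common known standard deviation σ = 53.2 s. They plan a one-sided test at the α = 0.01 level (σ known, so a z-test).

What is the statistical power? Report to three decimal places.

Power ≈ 0.768

Standardized effect: d = |μ_{script A} − μ_{script B}| / σ = |204.6 − 237.8| / 53.2 = 0.6241
Noncentrality parameter: δ = d·√(n/2) = 0.6241 × √(48/2) = 3.0573
One-sided α = 0.01 → critical value z_{0.01} = 2.326.
Power = P(Z > 2.326 − δ) = Φ(0.731) = 0.7676.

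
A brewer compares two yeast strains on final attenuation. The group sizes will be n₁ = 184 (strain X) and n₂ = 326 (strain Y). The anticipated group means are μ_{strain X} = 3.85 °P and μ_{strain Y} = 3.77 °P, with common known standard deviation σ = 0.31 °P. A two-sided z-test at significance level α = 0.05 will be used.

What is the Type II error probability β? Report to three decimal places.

Standardized effect: d = |μ_{strain X} − μ_{strain Y}| / σ = |3.85 − 3.77| / 0.31 = 0.2581
Noncentrality parameter: δ = d / √(1/n₁ + 1/n₂) = 0.2581 / √(1/184 + 1/326) = 2.7987
Critical value for a two-sided test at α = 0.05: z_{α/2} = 1.960.
Power = Φ(δ − 1.960) + Φ(−δ − 1.960) = Φ(0.839) + Φ(-4.759) = 0.7992 + 0.0000 = 0.7992.
Type II error: β = 1 − power = 1 − 0.7992 = 0.2008.

β ≈ 0.201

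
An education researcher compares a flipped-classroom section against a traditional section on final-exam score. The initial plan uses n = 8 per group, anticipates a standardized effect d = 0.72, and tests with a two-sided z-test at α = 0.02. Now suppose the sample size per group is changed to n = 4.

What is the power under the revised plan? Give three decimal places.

With n = 4 per group: δ = d·√(n/2) = 0.72 × √(4/2) = 1.0182. Critical value z_{0.01} = 2.326.
Revised power = Φ(δ − 2.326) + Φ(−δ − 2.326) = Φ(-1.308) + Φ(-3.345) = 0.0954 + 0.0004 = 0.0958.

Power ≈ 0.096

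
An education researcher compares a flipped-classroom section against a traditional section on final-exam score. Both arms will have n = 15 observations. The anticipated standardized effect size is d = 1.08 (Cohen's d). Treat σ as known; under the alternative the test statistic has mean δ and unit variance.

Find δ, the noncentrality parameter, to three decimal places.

The noncentrality parameter scales effect size by the design's sample-size factor: δ = d·√(n/2) = 1.08 × √(15/2) = 2.9577

δ ≈ 2.958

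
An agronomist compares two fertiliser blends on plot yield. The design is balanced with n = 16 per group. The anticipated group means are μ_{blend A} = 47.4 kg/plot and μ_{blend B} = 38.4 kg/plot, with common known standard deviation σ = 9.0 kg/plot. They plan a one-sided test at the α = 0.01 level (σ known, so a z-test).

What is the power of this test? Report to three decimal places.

Power ≈ 0.692

Standardized effect: d = |μ_{blend A} − μ_{blend B}| / σ = |47.4 − 38.4| / 9.0 = 1.0000
Noncentrality parameter: δ = d·√(n/2) = 1.0000 × √(16/2) = 2.8284
Critical value for a one-sided test at α = 0.01: z_α = 2.326.
Power = P(Z > 2.326 − δ) = Φ(0.502) = 0.6922.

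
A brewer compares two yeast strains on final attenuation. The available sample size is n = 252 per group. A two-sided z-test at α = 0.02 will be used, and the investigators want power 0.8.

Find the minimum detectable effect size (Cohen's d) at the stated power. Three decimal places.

d ≈ 0.282

Need Φ(δ − 2.326) = 0.8, so δ = 2.326 + 0.842 = 3.168.
(The second rejection-region term Φ(−δ − z_{α/2}) is negligible and dropped.)
δ = d·√(n/2) ⇒ d = δ/√(n/2) = 3.168/√(252/2) = 0.2822.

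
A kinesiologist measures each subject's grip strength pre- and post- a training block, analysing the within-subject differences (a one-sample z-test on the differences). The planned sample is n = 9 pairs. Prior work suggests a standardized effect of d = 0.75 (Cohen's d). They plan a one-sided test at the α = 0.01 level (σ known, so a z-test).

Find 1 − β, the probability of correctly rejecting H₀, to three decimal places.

Power ≈ 0.470

Noncentrality parameter: δ = d·√n = 0.75 × √9 = 2.2500
One-sided α = 0.01 → critical value z_{0.01} = 2.326.
Power = Φ(δ − 2.326) = Φ(-0.076) = 0.4696.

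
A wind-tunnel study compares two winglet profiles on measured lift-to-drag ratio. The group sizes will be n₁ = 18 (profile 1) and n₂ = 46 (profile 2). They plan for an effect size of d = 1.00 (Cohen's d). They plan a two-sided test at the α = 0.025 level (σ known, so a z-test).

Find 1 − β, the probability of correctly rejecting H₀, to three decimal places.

Power ≈ 0.912

Noncentrality parameter: δ = d / √(1/n₁ + 1/n₂) = 1.00 / √(1/18 + 1/46) = 3.5969
Critical value for a two-sided test at α = 0.025: z_{α/2} = 2.241.
Power = Φ(δ − 2.241) + Φ(−δ − 2.241) = Φ(1.355) + Φ(-5.838) = 0.9124 + 0.0000 = 0.9124.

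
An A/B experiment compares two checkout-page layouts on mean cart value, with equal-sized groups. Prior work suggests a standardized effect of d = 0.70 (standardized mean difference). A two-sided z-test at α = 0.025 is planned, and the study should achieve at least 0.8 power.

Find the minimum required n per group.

Set Φ(δ − 2.241) = 0.8; then δ − 2.241 = Φ⁻¹(0.8) = 0.842, giving δ = 3.083.
(The Φ(−δ − z_{α/2}) term is vanishingly small for δ > 0 and is dropped in the standard sample-size formula.)
δ = d·√(n/2) ⇒ n = 2(δ/d)² = 2 × (3.083 / 0.70)² = 38.80.
Rounding up, n = 39 per group.

n = 39 per group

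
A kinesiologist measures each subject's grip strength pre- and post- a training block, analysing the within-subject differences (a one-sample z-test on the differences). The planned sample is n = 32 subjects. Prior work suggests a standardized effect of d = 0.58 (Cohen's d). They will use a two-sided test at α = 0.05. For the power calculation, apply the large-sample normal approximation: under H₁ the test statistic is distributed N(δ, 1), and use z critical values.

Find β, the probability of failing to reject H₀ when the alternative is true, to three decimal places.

Noncentrality parameter: λ = d·√n = 0.58 × √32 = 3.2810
Two-sided α = 0.05 → critical value z_{0.025} = 1.960.
Power = Φ(λ − 1.960) + Φ(−λ − 1.960) = Φ(1.321) + Φ(-5.241) = 0.9068 + 0.0000 = 0.9068.
Type II error: β = 1 − power = 1 − 0.9068 = 0.0932.

β ≈ 0.093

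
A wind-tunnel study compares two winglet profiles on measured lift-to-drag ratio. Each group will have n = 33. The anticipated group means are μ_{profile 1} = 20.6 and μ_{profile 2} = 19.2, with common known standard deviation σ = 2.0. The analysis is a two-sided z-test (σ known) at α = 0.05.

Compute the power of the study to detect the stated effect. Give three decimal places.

Power ≈ 0.812

Standardized effect: d = |μ_{profile 1} − μ_{profile 2}| / σ = |20.6 − 19.2| / 2.0 = 0.7000
Noncentrality parameter: δ = d·√(n/2) = 0.7000 × √(33/2) = 2.8434
Critical value for a two-sided test at α = 0.05: z_{α/2} = 1.960.
Power = Φ(δ − 1.960) + Φ(−δ − 1.960) = Φ(0.883) + Φ(-4.803) = 0.8115 + 0.0000 = 0.8115.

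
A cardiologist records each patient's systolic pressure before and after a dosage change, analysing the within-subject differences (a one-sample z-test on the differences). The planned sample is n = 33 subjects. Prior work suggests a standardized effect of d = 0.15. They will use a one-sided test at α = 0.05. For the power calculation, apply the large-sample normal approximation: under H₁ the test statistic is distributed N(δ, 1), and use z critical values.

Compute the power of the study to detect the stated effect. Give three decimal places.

Power ≈ 0.217

Noncentrality parameter: δ = d·√n = 0.15 × √33 = 0.8617
Critical value for a one-sided test at α = 0.05: z_α = 1.645.
Power = Φ(δ − 1.645) = Φ(-0.783) = 0.2168.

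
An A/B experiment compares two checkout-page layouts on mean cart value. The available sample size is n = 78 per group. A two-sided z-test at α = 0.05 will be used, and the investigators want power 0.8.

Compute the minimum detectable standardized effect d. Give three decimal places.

d ≈ 0.449

Required noncentrality: δ = z_{0.025} + z_{0.20} = 1.960 + 0.842 = 2.802.
(The second rejection-region term Φ(−δ − z_{α/2}) is negligible and dropped.)
δ = d·√(n/2) ⇒ d = δ/√(n/2) = 2.802/√(78/2) = 0.4486.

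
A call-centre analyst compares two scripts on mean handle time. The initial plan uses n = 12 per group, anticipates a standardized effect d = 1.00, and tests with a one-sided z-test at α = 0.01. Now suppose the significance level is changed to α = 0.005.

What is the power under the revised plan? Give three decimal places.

δ = d·√(n/2) = 1.00 × √(12/2) = 2.4495 (unchanged). New critical value: z_{0.005} = 2.576.
Revised power = Φ(δ − 2.576) = Φ(-0.126) = 0.4497.

Power ≈ 0.450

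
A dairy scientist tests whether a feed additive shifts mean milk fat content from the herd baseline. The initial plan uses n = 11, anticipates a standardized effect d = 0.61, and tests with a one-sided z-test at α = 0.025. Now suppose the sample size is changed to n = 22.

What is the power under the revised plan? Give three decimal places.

With n = 22: δ = d·√n = 0.61 × √22 = 2.8612. Critical value z_{0.025} = 1.960.
Revised power = P(Z > 1.960 − δ) = Φ(0.901) = 0.8163.

Power ≈ 0.816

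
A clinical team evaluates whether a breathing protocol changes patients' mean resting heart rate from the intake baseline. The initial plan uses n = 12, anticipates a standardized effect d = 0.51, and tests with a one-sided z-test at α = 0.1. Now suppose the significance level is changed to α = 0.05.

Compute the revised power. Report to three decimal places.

Power ≈ 0.548

δ = d·√n = 0.51 × √12 = 1.7667 (unchanged). New critical value: z_{0.05} = 1.645.
Revised power = Φ(δ − 1.645) = Φ(0.122) = 0.5485.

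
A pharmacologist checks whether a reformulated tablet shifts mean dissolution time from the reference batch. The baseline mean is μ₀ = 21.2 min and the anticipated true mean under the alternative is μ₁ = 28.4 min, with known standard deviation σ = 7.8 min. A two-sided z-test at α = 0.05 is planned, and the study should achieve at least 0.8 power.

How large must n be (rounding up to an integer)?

n = 10

Standardized effect: d = |μ₁ − μ₀| / σ = |28.4 − 21.2| / 7.8 = 0.9231
For power 0.8 need Φ(δ − z_{0.025}) = 0.8, so δ = z_{0.025} + z_{0.20} = 1.960 + 0.842 = 2.802.
(Ignoring the negligible lower-tail rejection probability gives the usual closed-form inversion.)
δ = d·√n ⇒ n = (δ/d)² = (2.802 / 0.9231)² = 9.21.
Rounding up, n = 10.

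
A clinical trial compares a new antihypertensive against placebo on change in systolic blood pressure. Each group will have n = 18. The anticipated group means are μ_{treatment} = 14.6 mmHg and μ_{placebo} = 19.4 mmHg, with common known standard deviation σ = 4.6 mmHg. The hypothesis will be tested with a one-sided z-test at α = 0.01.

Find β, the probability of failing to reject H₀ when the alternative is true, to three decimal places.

β ≈ 0.211

Standardized effect: d = |μ_{treatment} − μ_{placebo}| / σ = |14.6 − 19.4| / 4.6 = 1.0435
Noncentrality parameter: δ = d·√(n/2) = 1.0435 × √(18/2) = 3.1304
Critical value for a one-sided test at α = 0.01: z_α = 2.326.
Power = P(Z > 2.326 − δ) = Φ(0.804) = 0.7893.
Type II error: β = 1 − power = 1 − 0.7893 = 0.2107.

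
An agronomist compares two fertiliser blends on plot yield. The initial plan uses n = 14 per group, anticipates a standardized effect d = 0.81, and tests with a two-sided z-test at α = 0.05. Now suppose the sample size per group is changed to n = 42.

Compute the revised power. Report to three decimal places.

Power ≈ 0.960

With n = 42 per group: δ = d·√(n/2) = 0.81 × √(42/2) = 3.7119. Critical value z_{0.025} = 1.960.
Revised power = Φ(δ − 1.960) + Φ(−δ − 1.960) = Φ(1.752) + Φ(-5.672) = 0.9601 + 0.0000 = 0.9601.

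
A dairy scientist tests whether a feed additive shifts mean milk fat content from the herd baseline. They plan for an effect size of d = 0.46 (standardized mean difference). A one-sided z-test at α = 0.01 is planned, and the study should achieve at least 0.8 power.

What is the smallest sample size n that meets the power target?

Set Φ(δ − 2.326) = 0.8; then δ − 2.326 = Φ⁻¹(0.8) = 0.842, giving δ = 3.168.
δ = d·√n ⇒ n = (δ/d)² = (3.168 / 0.46)² = 47.43.
Rounding up, n = 48.

n = 48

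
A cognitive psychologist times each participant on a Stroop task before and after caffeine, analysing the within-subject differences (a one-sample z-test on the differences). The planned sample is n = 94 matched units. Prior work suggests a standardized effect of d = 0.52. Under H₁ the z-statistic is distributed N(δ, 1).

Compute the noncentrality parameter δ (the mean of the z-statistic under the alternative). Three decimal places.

δ ≈ 5.042

δ = d·√n = 0.52 × √94 = 5.0416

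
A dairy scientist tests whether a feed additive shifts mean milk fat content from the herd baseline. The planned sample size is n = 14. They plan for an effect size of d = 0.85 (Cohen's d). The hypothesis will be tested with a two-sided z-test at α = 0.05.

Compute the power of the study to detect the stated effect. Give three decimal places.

Noncentrality parameter: δ = d·√n = 0.85 × √14 = 3.1804
Critical value for a two-sided test at α = 0.05: z_{α/2} = 1.960.
Power = Φ(δ − 1.960) + Φ(−δ − 1.960) = Φ(1.220) + Φ(-5.140) = 0.8889 + 0.0000 = 0.8889.

Power ≈ 0.889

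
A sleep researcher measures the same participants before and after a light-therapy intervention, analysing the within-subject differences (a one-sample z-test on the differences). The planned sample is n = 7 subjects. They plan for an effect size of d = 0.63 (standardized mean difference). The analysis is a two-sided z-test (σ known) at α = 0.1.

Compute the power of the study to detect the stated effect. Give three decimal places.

Power ≈ 0.509

Noncentrality parameter: δ = d·√n = 0.63 × √7 = 1.6668
Critical value for a two-sided test at α = 0.1: z_{α/2} = 1.645.
Power = Φ(δ − 1.645) + Φ(−δ − 1.645) = Φ(0.022) + Φ(-3.312) = 0.5088 + 0.0005 = 0.5092.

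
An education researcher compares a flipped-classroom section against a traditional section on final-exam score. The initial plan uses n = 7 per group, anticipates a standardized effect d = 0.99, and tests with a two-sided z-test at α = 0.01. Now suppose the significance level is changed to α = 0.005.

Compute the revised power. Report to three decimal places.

Power ≈ 0.170

δ = d·√(n/2) = 0.99 × √(7/2) = 1.8521 (unchanged). New critical value: z_{0.0025} = 2.807.
Revised power = Φ(δ − 2.807) + Φ(−δ − 2.807) = Φ(-0.955) + Φ(-4.659) = 0.1698 + 0.0000 = 0.1698.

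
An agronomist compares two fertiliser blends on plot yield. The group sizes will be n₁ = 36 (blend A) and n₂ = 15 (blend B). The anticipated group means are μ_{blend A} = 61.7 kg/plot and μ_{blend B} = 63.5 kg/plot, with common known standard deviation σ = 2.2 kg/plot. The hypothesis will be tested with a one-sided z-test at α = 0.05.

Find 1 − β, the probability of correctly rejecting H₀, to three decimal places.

Power ≈ 0.846

Standardized effect: d = |μ_{blend A} − μ_{blend B}| / σ = |61.7 − 63.5| / 2.2 = 0.8182
Noncentrality parameter: δ = d / √(1/n₁ + 1/n₂) = 0.8182 / √(1/36 + 1/15) = 2.6623
One-sided α = 0.05 → critical value z_{0.05} = 1.645.
Power = Φ(δ − 1.645) = Φ(1.017) = 0.8455.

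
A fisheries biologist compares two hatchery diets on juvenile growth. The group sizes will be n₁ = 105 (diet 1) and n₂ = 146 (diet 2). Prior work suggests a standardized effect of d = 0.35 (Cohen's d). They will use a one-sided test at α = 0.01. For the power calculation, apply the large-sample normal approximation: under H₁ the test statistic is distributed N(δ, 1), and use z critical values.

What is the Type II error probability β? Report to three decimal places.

Noncentrality parameter: δ = d / √(1/n₁ + 1/n₂) = 0.35 / √(1/105 + 1/146) = 2.7353
One-sided α = 0.01 → critical value z_{0.01} = 2.326.
Power = Φ(δ − 2.326) = Φ(0.409) = 0.6587.
Type II error: β = 1 − power = 1 − 0.6587 = 0.3413.

β ≈ 0.341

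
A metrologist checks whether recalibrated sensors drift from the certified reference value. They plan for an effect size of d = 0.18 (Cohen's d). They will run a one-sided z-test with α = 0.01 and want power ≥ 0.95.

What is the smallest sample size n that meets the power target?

n = 487

Set Φ(δ − 2.326) = 0.95; then δ − 2.326 = Φ⁻¹(0.95) = 1.645, giving δ = 3.971.
δ = d·√n ⇒ n = (δ/d)² = (3.971 / 0.18)² = 486.74.
Rounding up, n = 487.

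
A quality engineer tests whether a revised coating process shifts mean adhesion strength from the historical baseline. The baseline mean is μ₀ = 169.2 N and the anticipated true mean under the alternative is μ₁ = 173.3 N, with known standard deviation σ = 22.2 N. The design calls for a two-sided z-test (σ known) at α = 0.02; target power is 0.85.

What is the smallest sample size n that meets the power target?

n = 332

Standardized effect: d = |μ₁ − μ₀| / σ = |173.3 − 169.2| / 22.2 = 0.1847
Set Φ(δ − 2.326) = 0.85; then δ − 2.326 = Φ⁻¹(0.85) = 1.036, giving δ = 3.363.
(The Φ(−δ − z_{α/2}) term is vanishingly small for δ > 0 and is dropped in the standard sample-size formula.)
δ = d·√n ⇒ n = (δ/d)² = (3.363 / 0.1847)² = 331.54.
Round up to the next whole unit.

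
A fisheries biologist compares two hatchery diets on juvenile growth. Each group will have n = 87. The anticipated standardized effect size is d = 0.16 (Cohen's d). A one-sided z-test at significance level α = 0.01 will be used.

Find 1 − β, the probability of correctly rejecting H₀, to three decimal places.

Noncentrality parameter: δ = d·√(n/2) = 0.16 × √(87/2) = 1.0553
Critical value for a one-sided test at α = 0.01: z_α = 2.326.
Power = P(Z > 2.326 − δ) = Φ(-1.271) = 0.1019.

Power ≈ 0.102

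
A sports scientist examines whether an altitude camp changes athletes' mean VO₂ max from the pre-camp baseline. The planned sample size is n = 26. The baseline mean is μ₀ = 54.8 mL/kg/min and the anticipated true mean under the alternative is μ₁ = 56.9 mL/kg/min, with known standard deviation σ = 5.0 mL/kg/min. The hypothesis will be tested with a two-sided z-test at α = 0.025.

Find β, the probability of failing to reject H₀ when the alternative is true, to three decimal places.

Standardized effect: d = |μ₁ − μ₀| / σ = |56.9 − 54.8| / 5.0 = 0.4200
Noncentrality parameter: δ = d·√n = 0.4200 × √26 = 2.1416
Two-sided α = 0.025 → critical value z_{0.0125} = 2.241.
Power = Φ(δ − 2.241) + Φ(−δ − 2.241) = Φ(-0.100) + Φ(-4.383) = 0.4602 + 0.0000 = 0.4603.
Type II error: β = 1 − power = 1 − 0.4603 = 0.5397.

β ≈ 0.540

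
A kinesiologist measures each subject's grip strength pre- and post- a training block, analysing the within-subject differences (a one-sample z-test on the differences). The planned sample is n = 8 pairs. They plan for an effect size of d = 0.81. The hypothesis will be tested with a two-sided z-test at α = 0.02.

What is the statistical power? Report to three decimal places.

Noncentrality parameter: δ = d·√n = 0.81 × √8 = 2.2910
Two-sided α = 0.02 → critical value z_{0.01} = 2.326.
Power = Φ(δ − 2.326) + Φ(−δ − 2.326) = Φ(-0.035) + Φ(-4.617) = 0.4859 + 0.0000 = 0.4859.

Power ≈ 0.486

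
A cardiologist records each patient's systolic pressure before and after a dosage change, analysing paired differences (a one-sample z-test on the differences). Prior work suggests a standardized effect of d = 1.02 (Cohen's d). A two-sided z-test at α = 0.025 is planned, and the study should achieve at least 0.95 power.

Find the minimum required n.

n = 15

For power 0.95 need Φ(δ − z_{0.0125}) = 0.95, so δ = z_{0.0125} + z_{0.05} = 2.241 + 1.645 = 3.886.
(For δ > 0 the lower-tail rejection region contributes negligibly to power, so the one-term inversion is standard.)
δ = d·√n ⇒ n = (δ/d)² = (3.886 / 1.02)² = 14.52.
Round up to the next whole unit.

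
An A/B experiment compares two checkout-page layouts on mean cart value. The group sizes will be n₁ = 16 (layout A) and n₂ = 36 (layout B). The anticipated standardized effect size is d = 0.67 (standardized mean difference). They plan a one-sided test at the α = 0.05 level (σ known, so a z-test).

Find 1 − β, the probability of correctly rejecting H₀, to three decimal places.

Power ≈ 0.721

Noncentrality parameter: λ = d / √(1/n₁ + 1/n₂) = 0.67 / √(1/16 + 1/36) = 2.2299
One-sided α = 0.05 → critical value z_{0.05} = 1.645.
Power = P(Z > 1.645 − λ) = Φ(0.585) = 0.7207.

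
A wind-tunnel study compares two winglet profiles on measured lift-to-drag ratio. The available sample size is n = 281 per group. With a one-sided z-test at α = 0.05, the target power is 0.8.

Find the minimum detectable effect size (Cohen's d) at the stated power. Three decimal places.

Required noncentrality: δ = z_{0.05} + z_{0.20} = 1.645 + 0.842 = 2.486.
δ = d·√(n/2) ⇒ d = δ/√(n/2) = 2.486/√(281/2) = 0.2098.

d ≈ 0.210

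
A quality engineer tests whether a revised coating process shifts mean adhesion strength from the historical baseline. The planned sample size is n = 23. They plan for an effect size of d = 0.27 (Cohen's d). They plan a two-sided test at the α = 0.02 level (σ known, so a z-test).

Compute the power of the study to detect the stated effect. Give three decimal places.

Noncentrality parameter: δ = d·√n = 0.27 × √23 = 1.2949
Critical value for a two-sided test at α = 0.02: z_{α/2} = 2.326.
Power = Φ(δ − 2.326) + Φ(−δ − 2.326) = Φ(-1.031) + Φ(-3.621) = 0.1512 + 0.0001 = 0.1513.

Power ≈ 0.151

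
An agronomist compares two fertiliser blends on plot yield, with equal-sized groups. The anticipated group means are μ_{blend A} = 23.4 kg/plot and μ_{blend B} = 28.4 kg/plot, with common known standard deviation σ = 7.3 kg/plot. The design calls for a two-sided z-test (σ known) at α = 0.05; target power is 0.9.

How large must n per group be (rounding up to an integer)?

n = 45 per group

Standardized effect: d = |μ_{blend A} − μ_{blend B}| / σ = |23.4 − 28.4| / 7.3 = 0.6849
For power 0.9 need Φ(δ − z_{0.025}) = 0.9, so δ = z_{0.025} + z_{0.10} = 1.960 + 1.282 = 3.242.
(For δ > 0 the lower-tail rejection region contributes negligibly to power, so the one-term inversion is standard.)
δ = d·√(n/2) ⇒ n = 2(δ/d)² = 2 × (3.242 / 0.6849)² = 44.80.
Round up to the next whole unit.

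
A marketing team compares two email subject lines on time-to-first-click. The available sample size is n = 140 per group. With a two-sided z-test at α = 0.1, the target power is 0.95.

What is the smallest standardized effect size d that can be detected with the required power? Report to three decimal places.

Need Φ(δ − 1.645) = 0.95, so δ = 1.645 + 1.645 = 3.290.
(Lower-tail contribution to power is negligible for δ > 0.)
δ = d·√(n/2) ⇒ d = δ/√(n/2) = 3.290/√(140/2) = 0.3932.

d ≈ 0.393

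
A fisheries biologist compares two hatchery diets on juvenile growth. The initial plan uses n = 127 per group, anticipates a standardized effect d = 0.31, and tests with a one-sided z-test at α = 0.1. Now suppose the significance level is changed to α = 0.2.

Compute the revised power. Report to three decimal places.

Power ≈ 0.948

δ = d·√(n/2) = 0.31 × √(127/2) = 2.4703 (unchanged). New critical value: z_{0.2} = 0.842.
Revised power = Φ(δ − 0.842) = Φ(1.629) = 0.9483.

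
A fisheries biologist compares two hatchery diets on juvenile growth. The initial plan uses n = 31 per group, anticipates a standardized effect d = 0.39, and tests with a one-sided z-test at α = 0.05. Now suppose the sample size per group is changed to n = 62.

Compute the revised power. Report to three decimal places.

Power ≈ 0.701

With n = 62 per group: δ = d·√(n/2) = 0.39 × √(62/2) = 2.1714. Critical value z_{0.05} = 1.645.
Revised power = P(Z > 1.645 − δ) = Φ(0.527) = 0.7008.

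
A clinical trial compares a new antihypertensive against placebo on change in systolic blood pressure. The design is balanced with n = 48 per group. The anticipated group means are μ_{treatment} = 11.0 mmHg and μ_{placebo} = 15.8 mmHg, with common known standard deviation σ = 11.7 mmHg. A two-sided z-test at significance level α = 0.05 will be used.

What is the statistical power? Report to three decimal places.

Power ≈ 0.520

Standardized effect: d = |μ_{treatment} − μ_{placebo}| / σ = |11.0 − 15.8| / 11.7 = 0.4103
Noncentrality parameter: δ = d·√(n/2) = 0.4103 × √(48/2) = 2.0098
Critical value for a two-sided test at α = 0.05: z_{α/2} = 1.960.
Power = Φ(δ − 1.960) + Φ(−δ − 1.960) = Φ(0.050) + Φ(-3.970) = 0.5199 + 0.0000 = 0.5199.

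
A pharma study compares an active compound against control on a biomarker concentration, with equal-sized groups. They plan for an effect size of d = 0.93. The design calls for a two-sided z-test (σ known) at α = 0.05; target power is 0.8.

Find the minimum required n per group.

n = 19 per group

For power 0.8 need Φ(δ − z_{0.025}) = 0.8, so δ = z_{0.025} + z_{0.20} = 1.960 + 0.842 = 2.802.
(The Φ(−δ − z_{α/2}) term is vanishingly small for δ > 0 and is dropped in the standard sample-size formula.)
δ = d·√(n/2) ⇒ n = 2(δ/d)² = 2 × (2.802 / 0.93)² = 18.15.
Rounding up, n = 19 per group.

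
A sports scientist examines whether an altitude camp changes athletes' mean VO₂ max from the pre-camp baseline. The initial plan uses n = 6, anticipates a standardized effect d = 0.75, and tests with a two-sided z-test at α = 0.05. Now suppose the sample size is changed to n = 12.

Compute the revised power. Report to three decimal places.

With n = 12: δ = d·√n = 0.75 × √12 = 2.5981. Critical value z_{0.025} = 1.960.
Revised power = Φ(δ − 1.960) + Φ(−δ − 1.960) = Φ(0.638) + Φ(-4.558) = 0.7383 + 0.0000 = 0.7383.

Power ≈ 0.738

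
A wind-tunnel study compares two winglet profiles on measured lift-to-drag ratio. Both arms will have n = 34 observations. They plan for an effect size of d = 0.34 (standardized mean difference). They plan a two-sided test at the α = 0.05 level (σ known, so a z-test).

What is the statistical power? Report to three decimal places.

Noncentrality parameter: δ = d·√(n/2) = 0.34 × √(34/2) = 1.4019
Two-sided α = 0.05 → critical value z_{0.025} = 1.960.
Power = Φ(δ − 1.960) + Φ(−δ − 1.960) = Φ(-0.558) + Φ(-3.362) = 0.2884 + 0.0004 = 0.2888.

Power ≈ 0.289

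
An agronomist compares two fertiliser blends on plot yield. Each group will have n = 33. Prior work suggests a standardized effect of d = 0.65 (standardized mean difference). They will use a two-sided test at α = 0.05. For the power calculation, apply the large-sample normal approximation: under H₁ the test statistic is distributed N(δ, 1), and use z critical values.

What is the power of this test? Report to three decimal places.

Noncentrality parameter: λ = d·√(n/2) = 0.65 × √(33/2) = 2.6403
Critical value for a two-sided test at α = 0.05: z_{α/2} = 1.960.
Power = Φ(λ − 1.960) + Φ(−λ − 1.960) = Φ(0.680) + Φ(-4.600) = 0.7519 + 0.0000 = 0.7519.

Power ≈ 0.752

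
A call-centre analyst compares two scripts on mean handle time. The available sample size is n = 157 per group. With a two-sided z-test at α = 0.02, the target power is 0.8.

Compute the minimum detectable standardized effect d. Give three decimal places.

Need Φ(δ − 2.326) = 0.8, so δ = 2.326 + 0.842 = 3.168.
(The second rejection-region term Φ(−δ − z_{α/2}) is negligible and dropped.)
δ = d·√(n/2) ⇒ d = δ/√(n/2) = 3.168/√(157/2) = 0.3576.

d ≈ 0.358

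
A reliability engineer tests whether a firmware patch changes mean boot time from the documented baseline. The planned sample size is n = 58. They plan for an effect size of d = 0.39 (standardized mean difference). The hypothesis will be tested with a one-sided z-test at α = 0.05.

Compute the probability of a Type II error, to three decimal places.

Noncentrality parameter: δ = d·√n = 0.39 × √58 = 2.9702
One-sided α = 0.05 → critical value z_{0.05} = 1.645.
Power = Φ(δ − 1.645) = Φ(1.325) = 0.9075.
Type II error: β = 1 − power = 1 − 0.9075 = 0.0925.

β ≈ 0.093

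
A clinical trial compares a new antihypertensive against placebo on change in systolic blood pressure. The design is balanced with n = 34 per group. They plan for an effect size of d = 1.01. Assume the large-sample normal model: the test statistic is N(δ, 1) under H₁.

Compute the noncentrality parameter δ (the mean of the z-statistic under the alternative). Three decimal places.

The noncentrality parameter scales effect size by the design's sample-size factor: δ = d·√(n/2) = 1.01 × √(34/2) = 4.1643

δ ≈ 4.164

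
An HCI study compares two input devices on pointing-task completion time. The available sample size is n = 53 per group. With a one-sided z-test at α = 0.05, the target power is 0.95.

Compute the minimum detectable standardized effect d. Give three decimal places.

d ≈ 0.639

Need Φ(δ − 1.645) = 0.95, so δ = 1.645 + 1.645 = 3.290.
δ = d·√(n/2) ⇒ d = δ/√(n/2) = 3.290/√(53/2) = 0.6390.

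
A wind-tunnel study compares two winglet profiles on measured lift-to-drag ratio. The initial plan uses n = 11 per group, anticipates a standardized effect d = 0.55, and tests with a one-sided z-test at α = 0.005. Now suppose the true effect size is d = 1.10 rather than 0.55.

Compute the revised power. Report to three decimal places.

Power ≈ 0.502

With d = 1.10: δ = d·√(n/2) = 1.10 × √(11/2) = 2.5797. Critical value z_{0.005} = 2.576.
Revised power = Φ(δ − 2.576) = Φ(0.004) = 0.5016.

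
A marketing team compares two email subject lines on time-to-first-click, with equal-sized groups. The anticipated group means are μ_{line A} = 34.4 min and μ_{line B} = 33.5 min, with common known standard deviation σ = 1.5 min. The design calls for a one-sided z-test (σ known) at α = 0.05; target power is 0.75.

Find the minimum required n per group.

n = 30 per group

Standardized effect: d = |μ_{line A} − μ_{line B}| / σ = |34.4 − 33.5| / 1.5 = 0.6000
For power 0.75 need Φ(δ − z_{0.05}) = 0.75, so δ = z_{0.05} + z_{0.25} = 1.645 + 0.674 = 2.319.
δ = d·√(n/2) ⇒ n = 2(δ/d)² = 2 × (2.319 / 0.6000)² = 29.89.
Rounding up, n = 30 per group.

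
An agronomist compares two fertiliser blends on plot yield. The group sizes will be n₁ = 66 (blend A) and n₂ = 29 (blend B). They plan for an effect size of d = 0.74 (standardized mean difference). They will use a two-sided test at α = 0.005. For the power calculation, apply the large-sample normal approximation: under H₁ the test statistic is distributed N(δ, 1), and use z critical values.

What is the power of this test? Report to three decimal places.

Noncentrality parameter: λ = d / √(1/n₁ + 1/n₂) = 0.74 / √(1/66 + 1/29) = 3.3216
Two-sided α = 0.005 → critical value z_{0.0025} = 2.807.
Power = Φ(λ − 2.807) + Φ(−λ − 2.807) = Φ(0.515) + Φ(-6.129) = 0.6966 + 0.0000 = 0.6966.

Power ≈ 0.697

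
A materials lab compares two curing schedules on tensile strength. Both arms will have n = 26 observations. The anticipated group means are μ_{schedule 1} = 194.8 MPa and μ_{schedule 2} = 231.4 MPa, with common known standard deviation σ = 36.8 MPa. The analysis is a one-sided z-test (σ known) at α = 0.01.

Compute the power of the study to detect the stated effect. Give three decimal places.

Power ≈ 0.896

Standardized effect: d = |μ_{schedule 1} − μ_{schedule 2}| / σ = |194.8 − 231.4| / 36.8 = 0.9946
Noncentrality parameter: δ = d·√(n/2) = 0.9946 × √(26/2) = 3.5860
One-sided α = 0.01 → critical value z_{0.01} = 2.326.
Power = Φ(δ − 2.326) = Φ(1.260) = 0.8961.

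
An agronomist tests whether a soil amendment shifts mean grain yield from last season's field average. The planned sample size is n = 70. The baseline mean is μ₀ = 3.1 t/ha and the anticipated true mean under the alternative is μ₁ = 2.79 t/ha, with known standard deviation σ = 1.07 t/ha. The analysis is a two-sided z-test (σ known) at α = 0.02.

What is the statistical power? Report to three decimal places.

Standardized effect: d = |μ₁ − μ₀| / σ = |2.79 − 3.1| / 1.07 = 0.2897
Noncentrality parameter: δ = d·√n = 0.2897 × √70 = 2.4240
Two-sided α = 0.02 → critical value z_{0.01} = 2.326.
Power = Φ(δ − 2.326) + Φ(−δ − 2.326) = Φ(0.098) + Φ(-4.750) = 0.5389 + 0.0000 = 0.5389.

Power ≈ 0.539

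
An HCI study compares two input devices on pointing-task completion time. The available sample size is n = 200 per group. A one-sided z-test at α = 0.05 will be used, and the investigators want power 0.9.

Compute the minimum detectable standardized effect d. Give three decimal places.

Need Φ(δ − 1.645) = 0.9, so δ = 1.645 + 1.282 = 2.926.
δ = d·√(n/2) ⇒ d = δ/√(n/2) = 2.926/√(200/2) = 0.2926.

d ≈ 0.293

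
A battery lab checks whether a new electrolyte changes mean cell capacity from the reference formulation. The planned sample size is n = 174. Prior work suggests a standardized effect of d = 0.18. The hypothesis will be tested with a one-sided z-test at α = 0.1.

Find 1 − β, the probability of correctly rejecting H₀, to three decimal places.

Noncentrality parameter: δ = d·√n = 0.18 × √174 = 2.3744
Critical value for a one-sided test at α = 0.1: z_α = 1.282.
Power = P(Z > 1.282 − δ) = Φ(1.093) = 0.8628.

Power ≈ 0.863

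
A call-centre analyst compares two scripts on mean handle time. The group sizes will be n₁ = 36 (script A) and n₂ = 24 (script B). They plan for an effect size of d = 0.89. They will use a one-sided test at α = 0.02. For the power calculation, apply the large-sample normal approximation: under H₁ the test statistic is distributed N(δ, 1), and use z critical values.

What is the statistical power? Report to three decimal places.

Power ≈ 0.907

Noncentrality parameter: δ = d / √(1/n₁ + 1/n₂) = 0.89 / √(1/36 + 1/24) = 3.3773
One-sided α = 0.02 → critical value z_{0.02} = 2.054.
Power = P(Z > 2.054 − δ) = Φ(1.324) = 0.9072.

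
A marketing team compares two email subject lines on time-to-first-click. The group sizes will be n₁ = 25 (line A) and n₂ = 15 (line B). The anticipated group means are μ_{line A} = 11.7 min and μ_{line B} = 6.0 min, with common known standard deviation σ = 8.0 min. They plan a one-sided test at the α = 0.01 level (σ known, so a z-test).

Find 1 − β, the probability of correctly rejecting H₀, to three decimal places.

Power ≈ 0.442

Standardized effect: d = |μ_{line A} − μ_{line B}| / σ = |11.7 − 6.0| / 8.0 = 0.7125
Noncentrality parameter: δ = d / √(1/n₁ + 1/n₂) = 0.7125 / √(1/25 + 1/15) = 2.1816
Critical value for a one-sided test at α = 0.01: z_α = 2.326.
Power = Φ(δ − 2.326) = Φ(-0.145) = 0.4424.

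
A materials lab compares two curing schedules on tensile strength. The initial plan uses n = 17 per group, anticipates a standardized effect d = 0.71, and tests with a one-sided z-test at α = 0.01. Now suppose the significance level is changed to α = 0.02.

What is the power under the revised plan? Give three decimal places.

Power ≈ 0.506

δ = d·√(n/2) = 0.71 × √(17/2) = 2.0700 (unchanged). New critical value: z_{0.02} = 2.054.
Revised power = P(Z > 2.054 − δ) = Φ(0.016) = 0.5065.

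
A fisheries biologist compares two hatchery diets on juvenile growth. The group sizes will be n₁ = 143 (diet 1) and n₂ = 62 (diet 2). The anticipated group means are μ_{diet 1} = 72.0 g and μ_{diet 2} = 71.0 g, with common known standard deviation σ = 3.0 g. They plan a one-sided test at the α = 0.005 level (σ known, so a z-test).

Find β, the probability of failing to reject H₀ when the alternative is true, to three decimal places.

Standardized effect: d = |μ_{diet 1} − μ_{diet 2}| / σ = |72.0 − 71.0| / 3.0 = 0.3333
Noncentrality parameter: δ = d / √(1/n₁ + 1/n₂) = 0.3333 / √(1/143 + 1/62) = 2.1921
Critical value for a one-sided test at α = 0.005: z_α = 2.576.
Power = Φ(δ − 2.576) = Φ(-0.384) = 0.3506.
Type II error: β = 1 − power = 1 − 0.3506 = 0.6494.

β ≈ 0.649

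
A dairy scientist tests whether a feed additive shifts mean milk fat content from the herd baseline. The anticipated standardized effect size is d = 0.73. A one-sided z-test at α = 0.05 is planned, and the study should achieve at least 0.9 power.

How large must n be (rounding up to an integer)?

Set Φ(δ − 1.645) = 0.9; then δ − 1.645 = Φ⁻¹(0.9) = 1.282, giving δ = 2.926.
δ = d·√n ⇒ n = (δ/d)² = (2.926 / 0.73)² = 16.07.
Round up to the next whole unit.

n = 17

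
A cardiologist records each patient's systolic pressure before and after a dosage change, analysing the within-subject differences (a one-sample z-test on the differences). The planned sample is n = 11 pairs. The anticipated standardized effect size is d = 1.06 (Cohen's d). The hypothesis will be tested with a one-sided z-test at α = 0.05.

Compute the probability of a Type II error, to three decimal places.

Noncentrality parameter: δ = d·√n = 1.06 × √11 = 3.5156
Critical value for a one-sided test at α = 0.05: z_α = 1.645.
Power = P(Z > 1.645 − δ) = Φ(1.871) = 0.9693.
Type II error: β = 1 − power = 1 − 0.9693 = 0.0307.

β ≈ 0.031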